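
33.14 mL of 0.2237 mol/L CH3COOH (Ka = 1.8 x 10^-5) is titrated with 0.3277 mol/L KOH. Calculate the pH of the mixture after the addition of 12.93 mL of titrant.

Initial n(CH3COOH) = 0.2237 x 0.03314 = 0.007413 mol.
n(KOH) added = 0.3277 x 0.01293 = 0.004237 mol, converting that many moles of CH3COOH to CH3COO-.
Remaining n(CH3COOH) = 0.003176 mol; n(CH3COO-) = 0.004237 mol.
By Henderson-Hasselbalch, pH = pKa + log([A^-]/[HA]) = 4.74 + log(0.004237/0.003176) = 4.74 + (+0.13) = 4.87.

4.87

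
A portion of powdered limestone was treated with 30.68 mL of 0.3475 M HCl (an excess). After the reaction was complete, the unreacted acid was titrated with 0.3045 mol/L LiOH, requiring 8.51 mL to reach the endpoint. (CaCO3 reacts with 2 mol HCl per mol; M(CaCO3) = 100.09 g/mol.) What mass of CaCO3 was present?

0.404 g

Total n(HCl) added = 0.3475 x 0.03068 = 0.01066 mol.
n(LiOH) used = 0.3045 x 0.008510 = 0.002591 mol, which equals the excess n(HCl).
So n(HCl) consumed by the sample = 0.01066 - 0.002591 = 0.008070 mol.
n(CaCO3) = 0.008070 / 2 = 0.004035 mol.
mass = 0.004035 mol x 100.09 g/mol = 0.404 g.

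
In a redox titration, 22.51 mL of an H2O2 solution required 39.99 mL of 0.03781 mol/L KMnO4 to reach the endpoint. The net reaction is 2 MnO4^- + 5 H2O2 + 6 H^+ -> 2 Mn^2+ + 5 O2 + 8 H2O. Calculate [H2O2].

n(KMnO4) = 0.03781 x 0.03999 = 0.001512 mol.
From the balanced equation, 2 mol KMnO4 reacts with 5 mol H2O2, so n(H2O2) = 0.001512 x 5/2 = 0.003780 mol.
[H2O2] = 0.003780 / 0.02251 L = 0.168 M.

0.168 M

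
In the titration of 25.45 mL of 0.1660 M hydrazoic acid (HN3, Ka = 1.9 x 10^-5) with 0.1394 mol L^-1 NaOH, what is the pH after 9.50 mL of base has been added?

Initial n(HN3) = 0.1660 x 0.02545 = 0.004225 mol.
n(NaOH) added = 0.1394 x 0.009500 = 0.001324 mol, converting that many moles of HN3 to N3-.
Remaining n(HN3) = 0.002900 mol; n(N3-) = 0.001324 mol.
By Henderson-Hasselbalch, pH = pKa + log([A^-]/[HA]) = 4.72 + log(0.001324/0.002900) = 4.72 + (-0.34) = 4.38.

4.38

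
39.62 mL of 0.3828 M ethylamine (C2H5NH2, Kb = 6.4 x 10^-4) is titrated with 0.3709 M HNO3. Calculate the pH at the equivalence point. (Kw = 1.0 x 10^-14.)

5.77

n(C2H5NH2) = 0.3828 x 0.03962 = 0.01517 mol; V(HNO3) at equivalence = 0.01517/0.3709 = 0.04089 L.
At equivalence the base is fully converted to C2H5NH3+; total volume = 0.08051 L, so [C2H5NH3+] = 0.01517/0.08051 = 0.1884 M.
Ka(C2H5NH3+) = Kw/Kb = 1.0e-14 / 6.4 x 10^-4 = 1.56e-11.
[H^+] = sqrt(Ka x [C2H5NH3+]) = sqrt(1.56e-11 x 0.1884) = 1.72e-6 M.
pH = -log(1.72e-6) = 5.77.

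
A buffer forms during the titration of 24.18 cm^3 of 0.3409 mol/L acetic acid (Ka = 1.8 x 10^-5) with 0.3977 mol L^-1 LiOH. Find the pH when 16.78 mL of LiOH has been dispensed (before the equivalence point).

5.37

Initial n(CH3COOH) = 0.3409 x 0.02418 = 0.008243 mol.
n(LiOH) added = 0.3977 x 0.01678 = 0.006673 mol, converting that many moles of CH3COOH to CH3COO-.
Remaining n(CH3COOH) = 0.001570 mol; n(CH3COO-) = 0.006673 mol.
By Henderson-Hasselbalch, pH = pKa + log([A^-]/[HA]) = 4.74 + log(0.006673/0.001570) = 4.74 + (+0.63) = 5.37.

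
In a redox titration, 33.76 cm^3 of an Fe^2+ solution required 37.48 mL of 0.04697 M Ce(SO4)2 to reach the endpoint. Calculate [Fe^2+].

0.0521 M

n(Ce(SO4)2) = 0.04697 x 0.03748 = 0.001760 mol.
From the balanced equation, 1 mol Ce(SO4)2 reacts with 1 mol Fe^2+, so n(Fe^2+) = 0.001760 x 1/1 = 0.001760 mol.
[Fe^2+] = 0.001760 / 0.03376 L = 0.0521 M.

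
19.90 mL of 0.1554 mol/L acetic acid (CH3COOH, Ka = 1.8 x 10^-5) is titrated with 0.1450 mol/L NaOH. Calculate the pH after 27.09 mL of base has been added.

12.25

n(acid) = 0.1554 x 0.01990 = 0.003092 mol; n(NaOH) added = 0.1450 x 0.02709 = 0.003928 mol.
Base is in excess by 0.003928 - 0.003092 = 0.0008356 mol in a total volume of 0.04699 L.
[OH^-] = 0.0008356/0.04699 = 0.01778 M, so pOH = 1.75 and pH = 14.00 - 1.75 = 12.25.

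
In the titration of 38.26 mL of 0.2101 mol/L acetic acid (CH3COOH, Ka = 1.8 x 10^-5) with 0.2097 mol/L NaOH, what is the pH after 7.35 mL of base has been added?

Initial n(CH3COOH) = 0.2101 x 0.03826 = 0.008038 mol.
n(NaOH) added = 0.2097 x 0.007350 = 0.001541 mol, converting that many moles of CH3COOH to CH3COO-.
Remaining n(CH3COOH) = 0.006497 mol; n(CH3COO-) = 0.001541 mol.
By Henderson-Hasselbalch, pH = pKa + log([A^-]/[HA]) = 4.74 + log(0.001541/0.006497) = 4.74 + (-0.62) = 4.12.

4.12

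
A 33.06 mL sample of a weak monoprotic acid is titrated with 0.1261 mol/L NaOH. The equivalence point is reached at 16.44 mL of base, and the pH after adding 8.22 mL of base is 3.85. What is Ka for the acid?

1.4 x 10^-4

8.22 mL is half of the equivalence volume, so this is the half-equivalence point where [HA] = [A^-].
At half-equivalence pH = pKa, so pKa = 3.85.
Ka = 10^(-3.85) = 1.4 x 10^-4.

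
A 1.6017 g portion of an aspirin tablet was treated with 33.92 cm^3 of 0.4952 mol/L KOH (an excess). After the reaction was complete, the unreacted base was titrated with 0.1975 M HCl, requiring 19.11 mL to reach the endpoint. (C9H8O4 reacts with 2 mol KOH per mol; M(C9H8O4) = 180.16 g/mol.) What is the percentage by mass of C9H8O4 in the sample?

Total n(KOH) added = 0.4952 x 0.03392 = 0.01680 mol.
n(HCl) used = 0.1975 x 0.01911 = 0.003774 mol, which equals the excess n(KOH).
So n(KOH) consumed by the sample = 0.01680 - 0.003774 = 0.01302 mol.
n(C9H8O4) = 0.01302 / 2 = 0.006511 mol.
mass C9H8O4 = 0.006511 x 180.16 = 1.173 g, so %C9H8O4 = 1.173/1.6017 x 100 = 73.2%.

73.2%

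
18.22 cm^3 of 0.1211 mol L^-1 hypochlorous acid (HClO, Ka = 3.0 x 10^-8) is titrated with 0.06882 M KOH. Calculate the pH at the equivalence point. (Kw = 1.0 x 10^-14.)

10.08

n(HClO) = 0.1211 x 0.01822 = 0.002206 mol; V(KOH) at equivalence = 0.002206/0.06882 = 0.03206 L.
At equivalence all the acid is converted to ClO-; total volume = 0.01822 + 0.03206 = 0.05028 L, so [ClO-] = 0.002206/0.05028 = 0.04388 M.
Kb = Kw/Ka = 1.0e-14 / 3.0 x 10^-8 = 3.33e-7.
[OH^-] = sqrt(Kb x [ClO-]) = sqrt(3.33e-7 x 0.04388) = 0.000121 M.
pOH = 3.92, so pH = 14.00 - 3.92 = 10.08.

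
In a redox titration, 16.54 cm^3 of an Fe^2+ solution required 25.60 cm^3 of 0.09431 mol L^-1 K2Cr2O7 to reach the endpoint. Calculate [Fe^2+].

0.876 M

n(K2Cr2O7) = 0.09431 x 0.02560 = 0.002414 mol.
From the balanced equation, 1 mol K2Cr2O7 reacts with 6 mol Fe^2+, so n(Fe^2+) = 0.002414 x 6/1 = 0.01449 mol.
[Fe^2+] = 0.01449 / 0.01654 L = 0.876 M.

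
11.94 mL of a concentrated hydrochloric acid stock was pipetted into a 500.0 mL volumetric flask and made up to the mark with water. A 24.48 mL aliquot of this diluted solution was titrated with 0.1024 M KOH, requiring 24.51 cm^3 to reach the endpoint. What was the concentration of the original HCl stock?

4.29 M

n(KOH) = 0.1024 x 0.02451 = 0.002510 mol.
n(HCl) in the aliquot = 0.002510 mol.
[diluted HCl] = 0.002510 / 0.02448 = 0.1025 M.
Dilution factor = 500.0/11.94 = 41.88, so [stock] = 0.1025 x 41.88 = 4.29 M.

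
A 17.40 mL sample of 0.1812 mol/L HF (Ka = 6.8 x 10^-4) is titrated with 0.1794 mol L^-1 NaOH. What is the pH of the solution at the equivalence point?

8.06

n(HF) = 0.1812 x 0.01740 = 0.003153 mol; V(NaOH) at equivalence = 0.003153/0.1794 = 0.01757 L.
At equivalence all the acid is converted to F-; total volume = 0.01740 + 0.01757 = 0.03497 L, so [F-] = 0.003153/0.03497 = 0.09015 M.
Kb = Kw/Ka = 1.0e-14 / 6.8 x 10^-4 = 1.47e-11.
[OH^-] = sqrt(Kb x [F-]) = sqrt(1.47e-11 x 0.09015) = 1.15e-6 M.
pOH = 5.94, so pH = 14.00 - 5.94 = 8.06.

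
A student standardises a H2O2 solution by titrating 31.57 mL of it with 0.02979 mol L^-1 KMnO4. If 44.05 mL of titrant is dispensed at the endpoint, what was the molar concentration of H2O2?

n(KMnO4) = 0.02979 x 0.04405 = 0.001312 mol.
From the balanced equation, 2 mol KMnO4 reacts with 5 mol H2O2, so n(H2O2) = 0.001312 x 5/2 = 0.003281 mol.
[H2O2] = 0.003281 / 0.03157 L = 0.104 M.

0.104 M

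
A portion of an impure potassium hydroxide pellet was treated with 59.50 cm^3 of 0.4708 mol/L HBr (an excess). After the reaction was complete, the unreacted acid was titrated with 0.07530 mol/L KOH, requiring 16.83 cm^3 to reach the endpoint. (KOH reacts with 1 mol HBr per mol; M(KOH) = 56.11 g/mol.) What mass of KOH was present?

1.50 g

Total n(HBr) added = 0.4708 x 0.05950 = 0.02801 mol.
n(KOH) used = 0.07530 x 0.01683 = 0.001267 mol, which equals the excess n(HBr).
So n(HBr) consumed by the sample = 0.02801 - 0.001267 = 0.02675 mol.
n(KOH) = 0.02675 / 1 = 0.02675 mol.
mass = 0.02675 mol x 56.11 g/mol = 1.50 g.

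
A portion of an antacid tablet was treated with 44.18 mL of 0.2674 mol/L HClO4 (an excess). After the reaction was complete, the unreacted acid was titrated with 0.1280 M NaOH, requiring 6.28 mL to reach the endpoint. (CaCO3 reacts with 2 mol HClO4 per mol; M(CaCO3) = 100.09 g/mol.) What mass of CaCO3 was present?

0.551 g

Total n(HClO4) added = 0.2674 x 0.04418 = 0.01181 mol.
n(NaOH) used = 0.1280 x 0.006280 = 0.0008038 mol, which equals the excess n(HClO4).
So n(HClO4) consumed by the sample = 0.01181 - 0.0008038 = 0.01101 mol.
n(CaCO3) = 0.01101 / 2 = 0.005505 mol.
mass = 0.005505 mol x 100.09 g/mol = 0.551 g.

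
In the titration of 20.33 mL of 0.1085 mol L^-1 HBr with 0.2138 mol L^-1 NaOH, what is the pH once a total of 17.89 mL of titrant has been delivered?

12.63

n(acid) = 0.1085 x 0.02033 = 0.002206 mol; n(NaOH) added = 0.2138 x 0.01789 = 0.003825 mol.
Base is in excess by 0.003825 - 0.002206 = 0.001619 mol in a total volume of 0.03822 L.
[OH^-] = 0.001619/0.03822 = 0.04236 M, so pOH = 1.37 and pH = 14.00 - 1.37 = 12.63.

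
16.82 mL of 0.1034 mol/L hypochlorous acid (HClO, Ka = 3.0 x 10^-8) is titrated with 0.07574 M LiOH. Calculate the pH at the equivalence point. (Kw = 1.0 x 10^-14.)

10.08

n(HClO) = 0.1034 x 0.01682 = 0.001739 mol; V(LiOH) at equivalence = 0.001739/0.07574 = 0.02296 L.
At equivalence all the acid is converted to ClO-; total volume = 0.01682 + 0.02296 = 0.03978 L, so [ClO-] = 0.001739/0.03978 = 0.04372 M.
Kb = Kw/Ka = 1.0e-14 / 3.0 x 10^-8 = 3.33e-7.
[OH^-] = sqrt(Kb x [ClO-]) = sqrt(3.33e-7 x 0.04372) = 0.000121 M.
pOH = 3.92, so pH = 14.00 - 3.92 = 10.08.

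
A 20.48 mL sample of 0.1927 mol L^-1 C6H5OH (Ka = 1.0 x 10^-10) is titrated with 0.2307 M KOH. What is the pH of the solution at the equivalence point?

11.51

n(C6H5OH) = 0.1927 x 0.02048 = 0.003946 mol; V(KOH) at equivalence = 0.003946/0.2307 = 0.01711 L.
At equivalence all the acid is converted to C6H5O-; total volume = 0.02048 + 0.01711 = 0.03759 L, so [C6H5O-] = 0.003946/0.03759 = 0.1050 M.
Kb = Kw/Ka = 1.0e-14 / 1.0 x 10^-10 = 0.000100.
[OH^-] = sqrt(Kb x [C6H5O-]) = sqrt(0.000100 x 0.1050) = 0.00324 M.
pOH = 2.49, so pH = 14.00 - 2.49 = 11.51.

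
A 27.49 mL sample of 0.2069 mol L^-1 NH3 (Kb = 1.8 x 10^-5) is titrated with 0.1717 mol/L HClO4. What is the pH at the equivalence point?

5.14

n(NH3) = 0.2069 x 0.02749 = 0.005688 mol; V(HClO4) at equivalence = 0.005688/0.1717 = 0.03313 L.
At equivalence the base is fully converted to NH4+; total volume = 0.06062 L, so [NH4+] = 0.005688/0.06062 = 0.09383 M.
Ka(NH4+) = Kw/Kb = 1.0e-14 / 1.8 x 10^-5 = 5.56e-10.
[H^+] = sqrt(Ka x [NH4+]) = sqrt(5.56e-10 x 0.09383) = 7.22e-6 M.
pH = -log(7.22e-6) = 5.14.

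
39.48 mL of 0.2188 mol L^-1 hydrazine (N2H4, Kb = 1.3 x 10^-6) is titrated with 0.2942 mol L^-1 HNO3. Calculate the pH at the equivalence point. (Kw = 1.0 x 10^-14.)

n(N2H4) = 0.2188 x 0.03948 = 0.008638 mol; V(HNO3) at equivalence = 0.008638/0.2942 = 0.02936 L.
At equivalence the base is fully converted to N2H5+; total volume = 0.06884 L, so [N2H5+] = 0.008638/0.06884 = 0.1255 M.
Ka(N2H5+) = Kw/Kb = 1.0e-14 / 1.3 x 10^-6 = 7.69e-9.
[H^+] = sqrt(Ka x [N2H5+]) = sqrt(7.69e-9 x 0.1255) = 3.11e-5 M.
pH = -log(3.11e-5) = 4.51.

4.51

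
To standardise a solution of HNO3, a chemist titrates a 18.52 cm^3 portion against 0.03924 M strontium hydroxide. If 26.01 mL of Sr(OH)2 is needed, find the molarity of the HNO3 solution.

0.110 M

n(Sr(OH)2) delivered = 0.03924 x 0.02601 = 0.001021 mol.
The reaction is 2 HNO3 + 1 Sr(OH)2, so n(HNO3) = 0.001021 x 2/1 = 0.002041 mol.
[HNO3] = 0.002041 mol / 0.01852 L = 0.110 M.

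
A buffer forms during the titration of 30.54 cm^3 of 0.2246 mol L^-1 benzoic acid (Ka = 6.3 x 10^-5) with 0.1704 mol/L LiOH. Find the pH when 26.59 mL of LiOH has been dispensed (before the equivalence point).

4.49

Initial n(C6H5COOH) = 0.2246 x 0.03054 = 0.006859 mol.
n(LiOH) added = 0.1704 x 0.02659 = 0.004531 mol, converting that many moles of C6H5COOH to C6H5COO-.
Remaining n(C6H5COOH) = 0.002328 mol; n(C6H5COO-) = 0.004531 mol.
By Henderson-Hasselbalch, pH = pKa + log([A^-]/[HA]) = 4.20 + log(0.004531/0.002328) = 4.20 + (+0.29) = 4.49.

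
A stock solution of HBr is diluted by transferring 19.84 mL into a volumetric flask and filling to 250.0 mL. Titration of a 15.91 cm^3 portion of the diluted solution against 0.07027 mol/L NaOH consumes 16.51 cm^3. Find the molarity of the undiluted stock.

n(NaOH) = 0.07027 x 0.01651 = 0.001160 mol.
n(HBr) in the aliquot = 0.001160 mol.
[diluted HBr] = 0.001160 / 0.01591 = 0.07292 M.
Dilution factor = 250.0/19.84 = 12.60, so [stock] = 0.07292 x 12.60 = 0.919 M.

0.919 M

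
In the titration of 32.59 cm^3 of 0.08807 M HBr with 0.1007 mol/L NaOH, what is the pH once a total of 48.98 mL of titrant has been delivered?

12.40

n(acid) = 0.08807 x 0.03259 = 0.002870 mol; n(NaOH) added = 0.1007 x 0.04898 = 0.004932 mol.
Base is in excess by 0.004932 - 0.002870 = 0.002062 mol in a total volume of 0.08157 L.
[OH^-] = 0.002062/0.08157 = 0.02528 M, so pOH = 1.60 and pH = 14.00 - 1.60 = 12.40.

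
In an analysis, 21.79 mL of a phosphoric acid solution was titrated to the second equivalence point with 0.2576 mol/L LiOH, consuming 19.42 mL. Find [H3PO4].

n(LiOH) = 0.2576 x 0.01942 = 0.005003 mol.
At the second equivalence point, 2 mol OH^- react per mol H3PO4, so n(H3PO4) = 0.005003 / 2 = 0.002501 mol.
[H3PO4] = 0.002501 / 0.02179 L = 0.115 M.

0.115 M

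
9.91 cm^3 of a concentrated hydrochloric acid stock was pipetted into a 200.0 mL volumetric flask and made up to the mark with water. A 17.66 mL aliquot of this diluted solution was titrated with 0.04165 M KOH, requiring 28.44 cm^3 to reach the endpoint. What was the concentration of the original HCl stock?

1.35 M

n(KOH) = 0.04165 x 0.02844 = 0.001185 mol.
n(HCl) in the aliquot = 0.001185 mol.
[diluted HCl] = 0.001185 / 0.01766 = 0.06707 M.
Dilution factor = 200.0/9.910 = 20.18, so [stock] = 0.06707 x 20.18 = 1.35 M.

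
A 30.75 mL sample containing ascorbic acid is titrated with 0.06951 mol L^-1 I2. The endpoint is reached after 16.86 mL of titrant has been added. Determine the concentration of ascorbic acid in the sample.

n(I2) = 0.06951 x 0.01686 = 0.001172 mol.
From the balanced equation, 1 mol I2 reacts with 1 mol ascorbic acid, so n(ascorbic acid) = 0.001172 x 1/1 = 0.001172 mol.
[ascorbic acid] = 0.001172 / 0.03075 L = 0.0381 M.

0.0381 M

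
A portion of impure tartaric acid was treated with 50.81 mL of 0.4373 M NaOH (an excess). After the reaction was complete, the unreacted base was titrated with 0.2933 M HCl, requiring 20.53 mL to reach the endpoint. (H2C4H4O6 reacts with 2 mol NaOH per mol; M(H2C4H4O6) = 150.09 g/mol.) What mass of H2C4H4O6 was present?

1.22 g

Total n(NaOH) added = 0.4373 x 0.05081 = 0.02222 mol.
n(HCl) used = 0.2933 x 0.02053 = 0.006021 mol, which equals the excess n(NaOH).
So n(NaOH) consumed by the sample = 0.02222 - 0.006021 = 0.01620 mol.
n(H2C4H4O6) = 0.01620 / 2 = 0.008099 mol.
mass = 0.008099 mol x 150.09 g/mol = 1.22 g.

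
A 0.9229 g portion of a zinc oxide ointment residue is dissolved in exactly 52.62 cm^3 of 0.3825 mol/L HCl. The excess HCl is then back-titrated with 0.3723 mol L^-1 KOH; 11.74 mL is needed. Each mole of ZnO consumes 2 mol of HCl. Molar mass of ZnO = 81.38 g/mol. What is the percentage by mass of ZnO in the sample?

69.5%

Total n(HCl) added = 0.3825 x 0.05262 = 0.02013 mol.
n(KOH) used = 0.3723 x 0.01174 = 0.004371 mol, which equals the excess n(HCl).
So n(HCl) consumed by the sample = 0.02013 - 0.004371 = 0.01576 mol.
n(ZnO) = 0.01576 / 2 = 0.007878 mol.
mass ZnO = 0.007878 x 81.38 = 0.6411 g, so %ZnO = 0.6411/0.9229 x 100 = 69.5%.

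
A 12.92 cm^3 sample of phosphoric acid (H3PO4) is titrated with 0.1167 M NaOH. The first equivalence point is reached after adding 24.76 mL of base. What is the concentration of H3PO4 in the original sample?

n(NaOH) = 0.1167 x 0.02476 = 0.002889 mol.
At the first equivalence point, 1 mol OH^- react per mol H3PO4, so n(H3PO4) = 0.002889 / 1 = 0.002889 mol.
[H3PO4] = 0.002889 / 0.01292 L = 0.224 M.

0.224 M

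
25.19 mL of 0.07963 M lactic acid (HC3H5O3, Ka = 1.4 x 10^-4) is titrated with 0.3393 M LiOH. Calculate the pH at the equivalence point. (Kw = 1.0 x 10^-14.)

n(HC3H5O3) = 0.07963 x 0.02519 = 0.002006 mol; V(LiOH) at equivalence = 0.002006/0.3393 = 0.005912 L.
At equivalence all the acid is converted to C3H5O3-; total volume = 0.02519 + 0.005912 = 0.03110 L, so [C3H5O3-] = 0.002006/0.03110 = 0.06449 M.
Kb = Kw/Ka = 1.0e-14 / 1.4 x 10^-4 = 7.14e-11.
[OH^-] = sqrt(Kb x [C3H5O3-]) = sqrt(7.14e-11 x 0.06449) = 2.15e-6 M.
pOH = 5.67, so pH = 14.00 - 5.67 = 8.33.

8.33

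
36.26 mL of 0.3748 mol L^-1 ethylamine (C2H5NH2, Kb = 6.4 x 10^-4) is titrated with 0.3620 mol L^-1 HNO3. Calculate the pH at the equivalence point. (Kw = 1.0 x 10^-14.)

n(C2H5NH2) = 0.3748 x 0.03626 = 0.01359 mol; V(HNO3) at equivalence = 0.01359/0.3620 = 0.03754 L.
At equivalence the base is fully converted to C2H5NH3+; total volume = 0.07380 L, so [C2H5NH3+] = 0.01359/0.07380 = 0.1841 M.
Ka(C2H5NH3+) = Kw/Kb = 1.0e-14 / 6.4 x 10^-4 = 1.56e-11.
[H^+] = sqrt(Ka x [C2H5NH3+]) = sqrt(1.56e-11 x 0.1841) = 1.70e-6 M.
pH = -log(1.70e-6) = 5.77.

5.77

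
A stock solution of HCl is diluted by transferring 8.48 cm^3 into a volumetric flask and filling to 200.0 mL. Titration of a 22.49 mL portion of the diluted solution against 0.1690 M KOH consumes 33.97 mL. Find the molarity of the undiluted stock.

n(KOH) = 0.1690 x 0.03397 = 0.005741 mol.
n(HCl) in the aliquot = 0.005741 mol.
[diluted HCl] = 0.005741 / 0.02249 = 0.2553 M.
Dilution factor = 200.0/8.480 = 23.58, so [stock] = 0.2553 x 23.58 = 6.02 M.

6.02 M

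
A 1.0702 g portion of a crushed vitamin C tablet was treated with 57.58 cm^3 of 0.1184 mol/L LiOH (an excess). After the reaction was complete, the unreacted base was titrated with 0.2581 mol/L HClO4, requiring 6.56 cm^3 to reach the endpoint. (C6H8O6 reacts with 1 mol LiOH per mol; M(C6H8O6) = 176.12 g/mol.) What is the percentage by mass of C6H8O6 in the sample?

84.3%

Total n(LiOH) added = 0.1184 x 0.05758 = 0.006817 mol.
n(HClO4) used = 0.2581 x 0.006560 = 0.001693 mol, which equals the excess n(LiOH).
So n(LiOH) consumed by the sample = 0.006817 - 0.001693 = 0.005124 mol.
n(C6H8O6) = 0.005124 / 1 = 0.005124 mol.
mass C6H8O6 = 0.005124 x 176.12 = 0.9025 g, so %C6H8O6 = 0.9025/1.0702 x 100 = 84.3%.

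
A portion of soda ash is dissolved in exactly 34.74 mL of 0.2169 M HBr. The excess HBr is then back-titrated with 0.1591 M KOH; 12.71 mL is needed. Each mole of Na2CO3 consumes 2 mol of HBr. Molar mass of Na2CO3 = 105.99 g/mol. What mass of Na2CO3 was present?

0.292 g

Total n(HBr) added = 0.2169 x 0.03474 = 0.007535 mol.
n(KOH) used = 0.1591 x 0.01271 = 0.002022 mol, which equals the excess n(HBr).
So n(HBr) consumed by the sample = 0.007535 - 0.002022 = 0.005513 mol.
n(Na2CO3) = 0.005513 / 2 = 0.002756 mol.
mass = 0.002756 mol x 105.99 g/mol = 0.292 g.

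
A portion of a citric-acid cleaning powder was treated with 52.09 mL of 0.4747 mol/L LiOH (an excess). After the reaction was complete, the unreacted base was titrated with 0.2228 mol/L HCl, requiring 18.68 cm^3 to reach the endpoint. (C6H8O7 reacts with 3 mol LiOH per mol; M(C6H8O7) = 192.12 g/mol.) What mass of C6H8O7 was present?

1.32 g

Total n(LiOH) added = 0.4747 x 0.05209 = 0.02473 mol.
n(HCl) used = 0.2228 x 0.01868 = 0.004162 mol, which equals the excess n(LiOH).
So n(LiOH) consumed by the sample = 0.02473 - 0.004162 = 0.02057 mol.
n(C6H8O7) = 0.02057 / 3 = 0.006855 mol.
mass = 0.006855 mol x 192.12 g/mol = 1.32 g.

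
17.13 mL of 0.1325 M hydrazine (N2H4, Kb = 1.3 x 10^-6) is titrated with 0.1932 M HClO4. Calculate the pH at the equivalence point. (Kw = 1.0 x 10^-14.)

4.61

n(N2H4) = 0.1325 x 0.01713 = 0.002270 mol; V(HClO4) at equivalence = 0.002270/0.1932 = 0.01175 L.
At equivalence the base is fully converted to N2H5+; total volume = 0.02888 L, so [N2H5+] = 0.002270/0.02888 = 0.07860 M.
Ka(N2H5+) = Kw/Kb = 1.0e-14 / 1.3 x 10^-6 = 7.69e-9.
[H^+] = sqrt(Ka x [N2H5+]) = sqrt(7.69e-9 x 0.07860) = 2.46e-5 M.
pH = -log(2.46e-5) = 4.61.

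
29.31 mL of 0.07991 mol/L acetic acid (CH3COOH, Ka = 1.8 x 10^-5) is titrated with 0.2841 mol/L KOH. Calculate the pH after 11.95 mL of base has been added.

12.41

n(acid) = 0.07991 x 0.02931 = 0.002342 mol; n(KOH) added = 0.2841 x 0.01195 = 0.003395 mol.
Base is in excess by 0.003395 - 0.002342 = 0.001053 mol in a total volume of 0.04126 L.
[OH^-] = 0.001053/0.04126 = 0.02552 M, so pOH = 1.59 and pH = 14.00 - 1.59 = 12.41.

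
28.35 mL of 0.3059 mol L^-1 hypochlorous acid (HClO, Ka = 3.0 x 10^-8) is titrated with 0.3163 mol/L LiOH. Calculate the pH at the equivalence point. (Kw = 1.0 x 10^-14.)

10.36

n(HClO) = 0.3059 x 0.02835 = 0.008672 mol; V(LiOH) at equivalence = 0.008672/0.3163 = 0.02742 L.
At equivalence all the acid is converted to ClO-; total volume = 0.02835 + 0.02742 = 0.05577 L, so [ClO-] = 0.008672/0.05577 = 0.1555 M.
Kb = Kw/Ka = 1.0e-14 / 3.0 x 10^-8 = 3.33e-7.
[OH^-] = sqrt(Kb x [ClO-]) = sqrt(3.33e-7 x 0.1555) = 0.000228 M.
pOH = 3.64, so pH = 14.00 - 3.64 = 10.36.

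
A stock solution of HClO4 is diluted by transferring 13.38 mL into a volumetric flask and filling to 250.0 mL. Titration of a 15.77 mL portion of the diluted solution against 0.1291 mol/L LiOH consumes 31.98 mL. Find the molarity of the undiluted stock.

n(LiOH) = 0.1291 x 0.03198 = 0.004129 mol.
n(HClO4) in the aliquot = 0.004129 mol.
[diluted HClO4] = 0.004129 / 0.01577 = 0.2618 M.
Dilution factor = 250.0/13.38 = 18.68, so [stock] = 0.2618 x 18.68 = 4.89 M.

4.89 M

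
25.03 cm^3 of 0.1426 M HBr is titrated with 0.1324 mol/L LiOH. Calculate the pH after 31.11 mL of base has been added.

11.99

n(acid) = 0.1426 x 0.02503 = 0.003569 mol; n(LiOH) added = 0.1324 x 0.03111 = 0.004119 mol.
Base is in excess by 0.004119 - 0.003569 = 0.0005497 mol in a total volume of 0.05614 L.
[OH^-] = 0.0005497/0.05614 = 0.009791 M, so pOH = 2.01 and pH = 14.00 - 2.01 = 11.99.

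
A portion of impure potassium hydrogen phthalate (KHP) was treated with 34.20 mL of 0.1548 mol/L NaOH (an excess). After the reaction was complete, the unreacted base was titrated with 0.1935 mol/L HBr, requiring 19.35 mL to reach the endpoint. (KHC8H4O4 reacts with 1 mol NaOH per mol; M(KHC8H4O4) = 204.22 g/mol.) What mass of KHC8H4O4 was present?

Total n(NaOH) added = 0.1548 x 0.03420 = 0.005294 mol.
n(HBr) used = 0.1935 x 0.01935 = 0.003744 mol, which equals the excess n(NaOH).
So n(NaOH) consumed by the sample = 0.005294 - 0.003744 = 0.001550 mol.
n(KHC8H4O4) = 0.001550 / 1 = 0.001550 mol.
mass = 0.001550 mol x 204.22 g/mol = 0.317 g.

0.317 g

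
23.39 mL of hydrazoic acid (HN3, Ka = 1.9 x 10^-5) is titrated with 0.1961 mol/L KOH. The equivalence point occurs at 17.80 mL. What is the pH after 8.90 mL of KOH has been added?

8.90 mL is exactly half the equivalence volume (17.80/2), i.e. the half-equivalence point.
There, n(HA) = n(A^-), so pH = pKa = -log(1.9 x 10^-5) = 4.72.

4.72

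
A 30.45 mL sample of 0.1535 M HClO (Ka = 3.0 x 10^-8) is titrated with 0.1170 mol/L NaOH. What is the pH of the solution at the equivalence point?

10.17

n(HClO) = 0.1535 x 0.03045 = 0.004674 mol; V(NaOH) at equivalence = 0.004674/0.1170 = 0.03995 L.
At equivalence all the acid is converted to ClO-; total volume = 0.03045 + 0.03995 = 0.07040 L, so [ClO-] = 0.004674/0.07040 = 0.06639 M.
Kb = Kw/Ka = 1.0e-14 / 3.0 x 10^-8 = 3.33e-7.
[OH^-] = sqrt(Kb x [ClO-]) = sqrt(3.33e-7 x 0.06639) = 0.000149 M.
pOH = 3.83, so pH = 14.00 - 3.83 = 10.17.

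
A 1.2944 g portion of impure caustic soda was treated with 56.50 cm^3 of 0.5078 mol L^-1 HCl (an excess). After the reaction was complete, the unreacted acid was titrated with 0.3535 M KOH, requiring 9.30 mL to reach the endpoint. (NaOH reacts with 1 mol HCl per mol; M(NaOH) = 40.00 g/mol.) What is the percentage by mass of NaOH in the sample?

78.5%

Total n(HCl) added = 0.5078 x 0.05650 = 0.02869 mol.
n(KOH) used = 0.3535 x 0.009300 = 0.003288 mol, which equals the excess n(HCl).
So n(HCl) consumed by the sample = 0.02869 - 0.003288 = 0.02540 mol.
n(NaOH) = 0.02540 / 1 = 0.02540 mol.
mass NaOH = 0.02540 x 40.00 = 1.016 g, so %NaOH = 1.016/1.2944 x 100 = 78.5%.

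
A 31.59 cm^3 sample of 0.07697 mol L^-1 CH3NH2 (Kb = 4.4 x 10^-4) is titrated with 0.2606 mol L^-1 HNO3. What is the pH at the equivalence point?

n(CH3NH2) = 0.07697 x 0.03159 = 0.002431 mol; V(HNO3) at equivalence = 0.002431/0.2606 = 0.009330 L.
At equivalence the base is fully converted to CH3NH3+; total volume = 0.04092 L, so [CH3NH3+] = 0.002431/0.04092 = 0.05942 M.
Ka(CH3NH3+) = Kw/Kb = 1.0e-14 / 4.4 x 10^-4 = 2.27e-11.
[H^+] = sqrt(Ka x [CH3NH3+]) = sqrt(2.27e-11 x 0.05942) = 1.16e-6 M.
pH = -log(1.16e-6) = 5.93.

5.93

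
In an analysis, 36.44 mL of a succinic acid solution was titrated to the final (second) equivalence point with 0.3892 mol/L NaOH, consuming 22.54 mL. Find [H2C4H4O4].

0.120 M

n(NaOH) = 0.3892 x 0.02254 = 0.008773 mol.
At the final (second) equivalence point, 2 mol OH^- react per mol H2C4H4O4, so n(H2C4H4O4) = 0.008773 / 2 = 0.004386 mol.
[H2C4H4O4] = 0.004386 / 0.03644 L = 0.120 M.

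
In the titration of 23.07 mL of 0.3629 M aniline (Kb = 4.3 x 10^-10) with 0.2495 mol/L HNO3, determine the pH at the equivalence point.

n(C6H5NH2) = 0.3629 x 0.02307 = 0.008372 mol; V(HNO3) at equivalence = 0.008372/0.2495 = 0.03356 L.
At equivalence the base is fully converted to C6H5NH3+; total volume = 0.05663 L, so [C6H5NH3+] = 0.008372/0.05663 = 0.1479 M.
Ka(C6H5NH3+) = Kw/Kb = 1.0e-14 / 4.3 x 10^-10 = 2.33e-5.
[H^+] = sqrt(Ka x [C6H5NH3+]) = sqrt(2.33e-5 x 0.1479) = 0.00185 M.
pH = -log(0.00185) = 2.73.

2.73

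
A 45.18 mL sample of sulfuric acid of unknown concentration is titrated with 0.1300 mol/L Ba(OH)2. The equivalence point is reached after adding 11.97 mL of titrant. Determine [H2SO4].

0.0344 M

n(Ba(OH)2) delivered = 0.1300 x 0.01197 = 0.001556 mol.
For a 1:1 reaction, n(H2SO4) = 0.001556 mol.
[H2SO4] = 0.001556 mol / 0.04518 L = 0.0344 M.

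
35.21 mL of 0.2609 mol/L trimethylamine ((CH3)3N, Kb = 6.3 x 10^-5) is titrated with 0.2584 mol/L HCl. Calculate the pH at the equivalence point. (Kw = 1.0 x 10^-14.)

n((CH3)3N) = 0.2609 x 0.03521 = 0.009186 mol; V(HCl) at equivalence = 0.009186/0.2584 = 0.03555 L.
At equivalence the base is fully converted to (CH3)3NH+; total volume = 0.07076 L, so [(CH3)3NH+] = 0.009186/0.07076 = 0.1298 M.
Ka((CH3)3NH+) = Kw/Kb = 1.0e-14 / 6.3 x 10^-5 = 1.59e-10.
[H^+] = sqrt(Ka x [(CH3)3NH+]) = sqrt(1.59e-10 x 0.1298) = 4.54e-6 M.
pH = -log(4.54e-6) = 5.34.

5.34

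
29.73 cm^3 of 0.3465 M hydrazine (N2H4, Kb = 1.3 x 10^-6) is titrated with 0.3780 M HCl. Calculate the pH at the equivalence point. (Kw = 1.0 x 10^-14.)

4.43

n(N2H4) = 0.3465 x 0.02973 = 0.01030 mol; V(HCl) at equivalence = 0.01030/0.3780 = 0.02725 L.
At equivalence the base is fully converted to N2H5+; total volume = 0.05698 L, so [N2H5+] = 0.01030/0.05698 = 0.1808 M.
Ka(N2H5+) = Kw/Kb = 1.0e-14 / 1.3 x 10^-6 = 7.69e-9.
[H^+] = sqrt(Ka x [N2H5+]) = sqrt(7.69e-9 x 0.1808) = 3.73e-5 M.
pH = -log(3.73e-5) = 4.43.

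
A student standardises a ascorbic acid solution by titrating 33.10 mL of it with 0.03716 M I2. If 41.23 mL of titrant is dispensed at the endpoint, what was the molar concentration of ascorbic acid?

n(I2) = 0.03716 x 0.04123 = 0.001532 mol.
From the balanced equation, 1 mol I2 reacts with 1 mol ascorbic acid, so n(ascorbic acid) = 0.001532 x 1/1 = 0.001532 mol.
[ascorbic acid] = 0.001532 / 0.03310 L = 0.0463 M.

0.0463 M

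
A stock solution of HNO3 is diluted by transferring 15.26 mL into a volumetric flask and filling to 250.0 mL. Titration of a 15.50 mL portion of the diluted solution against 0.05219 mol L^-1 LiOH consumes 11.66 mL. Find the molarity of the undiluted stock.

0.643 M

n(LiOH) = 0.05219 x 0.01166 = 0.0006085 mol.
n(HNO3) in the aliquot = 0.0006085 mol.
[diluted HNO3] = 0.0006085 / 0.01550 = 0.03926 M.
Dilution factor = 250.0/15.26 = 16.38, so [stock] = 0.03926 x 16.38 = 0.643 M.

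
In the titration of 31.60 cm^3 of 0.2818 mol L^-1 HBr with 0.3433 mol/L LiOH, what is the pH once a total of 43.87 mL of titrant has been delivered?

12.91

n(acid) = 0.2818 x 0.03160 = 0.008905 mol; n(LiOH) added = 0.3433 x 0.04387 = 0.01506 mol.
Base is in excess by 0.01506 - 0.008905 = 0.006156 mol in a total volume of 0.07547 L.
[OH^-] = 0.006156/0.07547 = 0.08156 M, so pOH = 1.09 and pH = 14.00 - 1.09 = 12.91.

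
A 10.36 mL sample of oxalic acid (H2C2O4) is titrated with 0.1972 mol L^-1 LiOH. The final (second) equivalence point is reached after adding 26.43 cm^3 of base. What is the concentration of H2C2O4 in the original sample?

0.252 M

n(LiOH) = 0.1972 x 0.02643 = 0.005212 mol.
At the final (second) equivalence point, 2 mol OH^- react per mol H2C2O4, so n(H2C2O4) = 0.005212 / 2 = 0.002606 mol.
[H2C2O4] = 0.002606 / 0.01036 L = 0.252 M.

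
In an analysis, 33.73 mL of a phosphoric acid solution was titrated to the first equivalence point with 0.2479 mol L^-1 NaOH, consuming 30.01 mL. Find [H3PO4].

n(NaOH) = 0.2479 x 0.03001 = 0.007439 mol.
At the first equivalence point, 1 mol OH^- react per mol H3PO4, so n(H3PO4) = 0.007439 / 1 = 0.007439 mol.
[H3PO4] = 0.007439 / 0.03373 L = 0.221 M.

0.221 M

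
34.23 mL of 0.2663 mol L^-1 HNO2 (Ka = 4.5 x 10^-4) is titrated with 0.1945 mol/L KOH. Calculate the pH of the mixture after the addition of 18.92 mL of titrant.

Initial n(HNO2) = 0.2663 x 0.03423 = 0.009115 mol.
n(KOH) added = 0.1945 x 0.01892 = 0.003680 mol, converting that many moles of HNO2 to NO2-.
Remaining n(HNO2) = 0.005436 mol; n(NO2-) = 0.003680 mol.
By Henderson-Hasselbalch, pH = pKa + log([A^-]/[HA]) = 3.35 + log(0.003680/0.005436) = 3.35 + (-0.17) = 3.18.

3.18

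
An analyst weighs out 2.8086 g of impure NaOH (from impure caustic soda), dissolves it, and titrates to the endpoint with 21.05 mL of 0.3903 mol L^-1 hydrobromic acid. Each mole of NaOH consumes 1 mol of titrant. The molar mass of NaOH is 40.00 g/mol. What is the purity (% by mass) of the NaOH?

n(HBr) = 0.3903 x 0.02105 = 0.008216 mol.
n(NaOH) = 0.008216 / 1 = 0.008216 mol.
mass of NaOH = 0.008216 x 40.00 = 0.3286 g.
% purity = 0.3286 / 2.8086 x 100 = 11.7%.

11.7%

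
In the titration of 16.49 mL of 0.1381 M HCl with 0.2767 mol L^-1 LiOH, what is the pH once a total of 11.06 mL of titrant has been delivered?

n(acid) = 0.1381 x 0.01649 = 0.002277 mol; n(LiOH) added = 0.2767 x 0.01106 = 0.003060 mol.
Base is in excess by 0.003060 - 0.002277 = 0.0007830 mol in a total volume of 0.02755 L.
[OH^-] = 0.0007830/0.02755 = 0.02842 M, so pOH = 1.55 and pH = 14.00 - 1.55 = 12.45.

12.45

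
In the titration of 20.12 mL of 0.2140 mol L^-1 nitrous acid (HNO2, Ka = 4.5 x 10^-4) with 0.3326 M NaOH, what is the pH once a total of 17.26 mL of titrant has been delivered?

n(acid) = 0.2140 x 0.02012 = 0.004306 mol; n(NaOH) added = 0.3326 x 0.01726 = 0.005741 mol.
Base is in excess by 0.005741 - 0.004306 = 0.001435 mol in a total volume of 0.03738 L.
[OH^-] = 0.001435/0.03738 = 0.03839 M, so pOH = 1.42 and pH = 14.00 - 1.42 = 12.58.

12.58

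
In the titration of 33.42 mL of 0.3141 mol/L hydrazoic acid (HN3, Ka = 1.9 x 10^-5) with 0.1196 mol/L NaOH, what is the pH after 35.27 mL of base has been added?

Initial n(HN3) = 0.3141 x 0.03342 = 0.01050 mol.
n(NaOH) added = 0.1196 x 0.03527 = 0.004218 mol, converting that many moles of HN3 to N3-.
Remaining n(HN3) = 0.006279 mol; n(N3-) = 0.004218 mol.
By Henderson-Hasselbalch, pH = pKa + log([A^-]/[HA]) = 4.72 + log(0.004218/0.006279) = 4.72 + (-0.17) = 4.55.

4.55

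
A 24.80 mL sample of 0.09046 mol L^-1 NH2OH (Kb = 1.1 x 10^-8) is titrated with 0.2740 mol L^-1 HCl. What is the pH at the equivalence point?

3.60

n(NH2OH) = 0.09046 x 0.02480 = 0.002243 mol; V(HCl) at equivalence = 0.002243/0.2740 = 0.008188 L.
At equivalence the base is fully converted to NH3OH+; total volume = 0.03299 L, so [NH3OH+] = 0.002243/0.03299 = 0.06801 M.
Ka(NH3OH+) = Kw/Kb = 1.0e-14 / 1.1 x 10^-8 = 9.09e-7.
[H^+] = sqrt(Ka x [NH3OH+]) = sqrt(9.09e-7 x 0.06801) = 0.000249 M.
pH = -log(0.000249) = 3.60.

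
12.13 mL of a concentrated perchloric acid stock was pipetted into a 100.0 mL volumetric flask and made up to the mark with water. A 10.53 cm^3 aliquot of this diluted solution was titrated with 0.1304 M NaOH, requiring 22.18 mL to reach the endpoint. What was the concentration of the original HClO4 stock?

2.26 M

n(NaOH) = 0.1304 x 0.02218 = 0.002892 mol.
n(HClO4) in the aliquot = 0.002892 mol.
[diluted HClO4] = 0.002892 / 0.01053 = 0.2747 M.
Dilution factor = 100.0/12.13 = 8.244, so [stock] = 0.2747 x 8.244 = 2.26 M.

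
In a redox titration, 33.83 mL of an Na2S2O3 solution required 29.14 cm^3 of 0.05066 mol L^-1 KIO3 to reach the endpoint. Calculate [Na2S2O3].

0.262 M

n(KIO3) = 0.05066 x 0.02914 = 0.001476 mol.
From the balanced equation, 1 mol KIO3 reacts with 6 mol Na2S2O3, so n(Na2S2O3) = 0.001476 x 6/1 = 0.008857 mol.
[Na2S2O3] = 0.008857 / 0.03383 L = 0.262 M.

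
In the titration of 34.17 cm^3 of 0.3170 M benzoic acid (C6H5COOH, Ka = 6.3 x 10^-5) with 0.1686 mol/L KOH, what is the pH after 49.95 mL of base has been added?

4.74

Initial n(C6H5COOH) = 0.3170 x 0.03417 = 0.01083 mol.
n(KOH) added = 0.1686 x 0.04995 = 0.008422 mol, converting that many moles of C6H5COOH to C6H5COO-.
Remaining n(C6H5COOH) = 0.002410 mol; n(C6H5COO-) = 0.008422 mol.
By Henderson-Hasselbalch, pH = pKa + log([A^-]/[HA]) = 4.20 + log(0.008422/0.002410) = 4.20 + (+0.54) = 4.74.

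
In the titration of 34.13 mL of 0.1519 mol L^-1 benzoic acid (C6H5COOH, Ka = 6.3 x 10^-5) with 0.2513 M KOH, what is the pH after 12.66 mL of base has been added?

4.40

Initial n(C6H5COOH) = 0.1519 x 0.03413 = 0.005184 mol.
n(KOH) added = 0.2513 x 0.01266 = 0.003181 mol, converting that many moles of C6H5COOH to C6H5COO-.
Remaining n(C6H5COOH) = 0.002003 mol; n(C6H5COO-) = 0.003181 mol.
By Henderson-Hasselbalch, pH = pKa + log([A^-]/[HA]) = 4.20 + log(0.003181/0.002003) = 4.20 + (+0.20) = 4.40.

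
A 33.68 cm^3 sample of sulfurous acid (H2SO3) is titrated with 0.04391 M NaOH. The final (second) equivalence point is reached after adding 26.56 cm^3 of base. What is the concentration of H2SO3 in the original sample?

0.0173 M

n(NaOH) = 0.04391 x 0.02656 = 0.001166 mol.
At the final (second) equivalence point, 2 mol OH^- react per mol H2SO3, so n(H2SO3) = 0.001166 / 2 = 0.0005831 mol.
[H2SO3] = 0.0005831 / 0.03368 L = 0.0173 M.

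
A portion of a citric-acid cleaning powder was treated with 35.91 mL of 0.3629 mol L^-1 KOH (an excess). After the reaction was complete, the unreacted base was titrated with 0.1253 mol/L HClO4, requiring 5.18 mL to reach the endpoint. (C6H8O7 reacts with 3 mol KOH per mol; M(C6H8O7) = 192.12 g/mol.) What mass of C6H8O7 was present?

0.793 g

Total n(KOH) added = 0.3629 x 0.03591 = 0.01303 mol.
n(HClO4) used = 0.1253 x 0.005180 = 0.0006491 mol, which equals the excess n(KOH).
So n(KOH) consumed by the sample = 0.01303 - 0.0006491 = 0.01238 mol.
n(C6H8O7) = 0.01238 / 3 = 0.004128 mol.
mass = 0.004128 mol x 192.12 g/mol = 0.793 g.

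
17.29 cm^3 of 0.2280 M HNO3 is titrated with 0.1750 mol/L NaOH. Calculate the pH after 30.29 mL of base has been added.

n(acid) = 0.2280 x 0.01729 = 0.003942 mol; n(NaOH) added = 0.1750 x 0.03029 = 0.005301 mol.
Base is in excess by 0.005301 - 0.003942 = 0.001359 mol in a total volume of 0.04758 L.
[OH^-] = 0.001359/0.04758 = 0.02855 M, so pOH = 1.54 and pH = 14.00 - 1.54 = 12.46.

12.46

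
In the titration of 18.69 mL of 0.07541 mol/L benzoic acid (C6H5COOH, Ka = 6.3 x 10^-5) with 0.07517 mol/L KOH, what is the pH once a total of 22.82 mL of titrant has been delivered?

n(acid) = 0.07541 x 0.01869 = 0.001409 mol; n(KOH) added = 0.07517 x 0.02282 = 0.001715 mol.
Base is in excess by 0.001715 - 0.001409 = 0.0003060 mol in a total volume of 0.04151 L.
[OH^-] = 0.0003060/0.04151 = 0.007371 M, so pOH = 2.13 and pH = 14.00 - 2.13 = 11.87.

11.87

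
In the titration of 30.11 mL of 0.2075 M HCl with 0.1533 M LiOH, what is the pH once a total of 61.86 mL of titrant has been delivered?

12.55

n(acid) = 0.2075 x 0.03011 = 0.006248 mol; n(LiOH) added = 0.1533 x 0.06186 = 0.009483 mol.
Base is in excess by 0.009483 - 0.006248 = 0.003235 mol in a total volume of 0.09197 L.
[OH^-] = 0.003235/0.09197 = 0.03518 M, so pOH = 1.45 and pH = 14.00 - 1.45 = 12.55.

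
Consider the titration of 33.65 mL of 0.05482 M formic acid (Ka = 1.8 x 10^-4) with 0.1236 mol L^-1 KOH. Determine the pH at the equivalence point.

n(HCOOH) = 0.05482 x 0.03365 = 0.001845 mol; V(KOH) at equivalence = 0.001845/0.1236 = 0.01492 L.
At equivalence all the acid is converted to HCOO-; total volume = 0.03365 + 0.01492 = 0.04857 L, so [HCOO-] = 0.001845/0.04857 = 0.03798 M.
Kb = Kw/Ka = 1.0e-14 / 1.8 x 10^-4 = 5.56e-11.
[OH^-] = sqrt(Kb x [HCOO-]) = sqrt(5.56e-11 x 0.03798) = 1.45e-6 M.
pOH = 5.84, so pH = 14.00 - 5.84 = 8.16.

8.16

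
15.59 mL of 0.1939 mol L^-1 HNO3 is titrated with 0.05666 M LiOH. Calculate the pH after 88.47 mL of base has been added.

n(acid) = 0.1939 x 0.01559 = 0.003023 mol; n(LiOH) added = 0.05666 x 0.08847 = 0.005013 mol.
Base is in excess by 0.005013 - 0.003023 = 0.001990 mol in a total volume of 0.1041 L.
[OH^-] = 0.001990/0.1041 = 0.01912 M, so pOH = 1.72 and pH = 14.00 - 1.72 = 12.28.

12.28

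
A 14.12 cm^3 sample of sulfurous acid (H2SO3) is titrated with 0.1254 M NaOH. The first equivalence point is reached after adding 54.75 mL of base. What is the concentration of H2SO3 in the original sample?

n(NaOH) = 0.1254 x 0.05475 = 0.006866 mol.
At the first equivalence point, 1 mol OH^- react per mol H2SO3, so n(H2SO3) = 0.006866 / 1 = 0.006866 mol.
[H2SO3] = 0.006866 / 0.01412 L = 0.486 M.

0.486 M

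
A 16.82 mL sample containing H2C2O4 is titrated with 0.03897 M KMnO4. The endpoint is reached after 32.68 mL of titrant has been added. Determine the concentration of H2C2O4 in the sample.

0.189 M

n(KMnO4) = 0.03897 x 0.03268 = 0.001274 mol.
From the balanced equation, 2 mol KMnO4 reacts with 5 mol H2C2O4, so n(H2C2O4) = 0.001274 x 5/2 = 0.003184 mol.
[H2C2O4] = 0.003184 / 0.01682 L = 0.189 M.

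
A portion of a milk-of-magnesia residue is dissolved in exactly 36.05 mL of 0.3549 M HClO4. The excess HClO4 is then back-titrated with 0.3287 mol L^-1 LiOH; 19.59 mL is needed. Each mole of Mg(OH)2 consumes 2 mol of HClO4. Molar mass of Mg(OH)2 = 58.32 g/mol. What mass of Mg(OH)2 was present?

0.185 g

Total n(HClO4) added = 0.3549 x 0.03605 = 0.01279 mol.
n(LiOH) used = 0.3287 x 0.01959 = 0.006439 mol, which equals the excess n(HClO4).
So n(HClO4) consumed by the sample = 0.01279 - 0.006439 = 0.006355 mol.
n(Mg(OH)2) = 0.006355 / 2 = 0.003177 mol.
mass = 0.003177 mol x 58.32 g/mol = 0.185 g.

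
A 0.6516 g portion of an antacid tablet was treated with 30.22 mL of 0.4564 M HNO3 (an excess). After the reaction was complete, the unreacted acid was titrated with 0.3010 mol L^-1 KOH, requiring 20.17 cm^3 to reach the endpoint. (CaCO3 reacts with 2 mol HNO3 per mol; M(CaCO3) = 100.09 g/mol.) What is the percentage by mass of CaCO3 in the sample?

59.3%

Total n(HNO3) added = 0.4564 x 0.03022 = 0.01379 mol.
n(KOH) used = 0.3010 x 0.02017 = 0.006071 mol, which equals the excess n(HNO3).
So n(HNO3) consumed by the sample = 0.01379 - 0.006071 = 0.007721 mol.
n(CaCO3) = 0.007721 / 2 = 0.003861 mol.
mass CaCO3 = 0.003861 x 100.09 = 0.3864 g, so %CaCO3 = 0.3864/0.6516 x 100 = 59.3%.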